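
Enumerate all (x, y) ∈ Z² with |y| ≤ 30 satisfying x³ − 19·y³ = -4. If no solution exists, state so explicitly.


The equation is x³ - 19y³ = -4. For fixed y, x³ = 19·y³ − 4, so a solution requires the RHS to be a perfect cube.
Strategy: iterate y from -30 to 30, compute RHS = 19·y³ − 4, and check whether it is a (positive or negative) perfect cube.
Check small values of y:
  y = 0: RHS = -4 is not a perfect cube.
  y = 1: RHS = 15 is not a perfect cube.
  y = -1: RHS = -23 is not a perfect cube.
  y = 2: RHS = 148 is not a perfect cube.
  y = -2: RHS = -156 is not a perfect cube.
  y = 3: RHS = 509 is not a perfect cube.
  y = -3: RHS = -517 is not a perfect cube.
Continuing the search up to |y| = 30 finds no solutions either.
No (x, y) in the scanned range satisfies the equation.

No integer solutions with |y| ≤ 30.


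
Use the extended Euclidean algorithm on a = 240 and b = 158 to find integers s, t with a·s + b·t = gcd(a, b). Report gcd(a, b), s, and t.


Euclidean algorithm on (240, 158) — divide until remainder is 0:
  240 = 1 · 158 + 82
  158 = 1 · 82 + 76
  82 = 1 · 76 + 6
  76 = 12 · 6 + 4
  6 = 1 · 4 + 2
  4 = 2 · 2 + 0
gcd(240, 158) = 2.
Track Bezout coefficients alongside the remainders: start with r₀ = 240 = a·1 + b·0 (s = 1, t = 0) and r₁ = 158 = a·0 + b·1 (s = 0, t = 1); each new remainder r_{k+1} = r_{k-1} − q_k·r_k inherits s_{k+1} = s_{k-1} − q_k·s_k, t_{k+1} = t_{k-1} − q_k·t_k, so r_k = a·s_k + b·t_k at every step:
  q = 1: r = 82, s = 1 − 1·0 = 1, t = 0 − 1·1 = -1  (check: 240·1 + 158·(-1) = 82)
  q = 1: r = 76, s = 0 − 1·1 = -1, t = 1 − 1·(-1) = 2  (check: 240·(-1) + 158·2 = 76)
  q = 1: r = 6, s = 1 − 1·(-1) = 2, t = -1 − 1·2 = -3  (check: 240·2 + 158·(-3) = 6)
  q = 12: r = 4, s = -1 − 12·2 = -25, t = 2 − 12·(-3) = 38  (check: 240·(-25) + 158·38 = 4)
  q = 1: r = 2, s = 2 − 1·(-25) = 27, t = -3 − 1·38 = -41  (check: 240·27 + 158·(-41) = 2)
The row with r = 2 (the gcd) gives the Bezout coefficients s = 27, t = -41.
Result: 240 · (27) + 158 · (-41) = 2.

gcd(240, 158) = 2; s = 27, t = -41 (check: 240·27 + 158·(-41) = 2).


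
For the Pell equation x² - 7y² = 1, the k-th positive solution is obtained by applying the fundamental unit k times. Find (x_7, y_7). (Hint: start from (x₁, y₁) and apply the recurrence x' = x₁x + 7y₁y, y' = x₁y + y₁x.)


Step 1: Find the fundamental solution (x₁, y₁) of x² - 7y² = 1.
  Expand √7 as a continued fraction. a₀ = ⌊√7⌋ = 2; iterate m_{k+1} = d_k·a_k − m_k, d_{k+1} = (7 − m_{k+1}²)/d_k, a_{k+1} = ⌊(a₀ + m_{k+1})/d_{k+1}⌋ (starting m₀ = 0, d₀ = 1), with convergents p_k = a_k·p_{k-1} + p_{k-2}, q_k = a_k·q_{k-1} + q_{k-2} (p₋₁ = 1, q₋₁ = 0):
  k = 0: a₀ = 2; p₀/q₀ = 2/1; p₀² − 7·q₀² = 4 − 7 = -3.
  k = 1: m = 2, d = 3, a = ⌊(2 + 2)/3⌋ = 1; p/q = (1·2 + 1)/(1·1 + 0) = 3/1; p² − 7·q² = 9 − 7 = 2.
  k = 2: m = 1, d = 2, a = ⌊(2 + 1)/2⌋ = 1; p/q = (1·3 + 2)/(1·1 + 1) = 5/2; p² − 7·q² = 25 − 28 = -3.
  k = 3: m = 1, d = 3, a = ⌊(2 + 1)/3⌋ = 1; p/q = (1·5 + 3)/(1·2 + 1) = 8/3; p² − 7·q² = 64 − 63 = 1.
  The first convergent with p² − 7·q² = 1 gives the fundamental solution (x₁, y₁) = (8, 3).
Step 2: Apply the recurrence (x_{n+1}, y_{n+1}) = (x₁x_n + 7y₁y_n, x₁y_n + y₁x_n) repeatedly.
  From (x_1, y_1) = (8, 3): x_2 = 8·8 + 7·3·3 = 127; y_2 = 8·3 + 3·8 = 48.
  From (x_2, y_2) = (127, 48): x_3 = 8·127 + 7·3·48 = 2024; y_3 = 8·48 + 3·127 = 765.
  From (x_3, y_3) = (2024, 765): x_4 = 8·2024 + 7·3·765 = 32257; y_4 = 8·765 + 3·2024 = 12192.
  From (x_4, y_4) = (32257, 12192): x_5 = 8·32257 + 7·3·12192 = 514088; y_5 = 8·12192 + 3·32257 = 194307.
  From (x_5, y_5) = (514088, 194307): x_6 = 8·514088 + 7·3·194307 = 8193151; y_6 = 8·194307 + 3·514088 = 3096720.
  From (x_6, y_6) = (8193151, 3096720): x_7 = 8·8193151 + 7·3·3096720 = 130576328; y_7 = 8·3096720 + 3·8193151 = 49353213.
Step 3: Verify x_7² - 7·y_7² = 17050177433963584 - 17050177433963583 = 1 (should be 1). ✓

(x_1, y_1) = (8, 3); (x_7, y_7) = (130576328, 49353213).


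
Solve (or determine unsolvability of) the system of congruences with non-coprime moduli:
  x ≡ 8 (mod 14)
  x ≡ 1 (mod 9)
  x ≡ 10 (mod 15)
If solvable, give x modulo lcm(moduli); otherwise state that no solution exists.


Moduli 14, 9, 15 are not pairwise coprime, so CRT works modulo lcm(m_i) when all pairwise compatibility conditions hold.
Pairwise compatibility: gcd(m_i, m_j) must divide a_i - a_j for every pair.
Merge one congruence at a time:
  Start: x ≡ 8 (mod 14).
  Combine with x ≡ 1 (mod 9): gcd(14, 9) = 1; 1 - 8 = -7, which IS divisible by 1, so compatible.
    Write x = 8 + 14·t and substitute into x ≡ 1 (mod 9): 14·t ≡ 1 − 8 = -7 (mod 9).
    Reduce coefficients mod 9: 5·t ≡ 2 (mod 9).
    The inverse of 5 mod 9 is 2 (since 5·2 = 10 = 1·9 + 1), so t ≡ 2·2 = 4 ≡ 4 (mod 9).
    Then x = 8 + 14·4 = 64, valid modulo lcm(14, 9) = 126: x ≡ 64 (mod 126).
  Combine with x ≡ 10 (mod 15): gcd(126, 15) = 3; 10 - 64 = -54, which IS divisible by 3, so compatible.
    Write x = 64 + 126·t and substitute into x ≡ 10 (mod 15): 126·t ≡ 10 − 64 = -54 (mod 15).
    Divide the congruence (and modulus) by g = 3: 42·t ≡ -18 (mod 5).
    Reduce coefficients mod 5: 2·t ≡ 2 (mod 5).
    The inverse of 2 mod 5 is 3 (since 2·3 = 6 = 1·5 + 1), so t ≡ 3·2 = 6 ≡ 1 (mod 5).
    Then x = 64 + 126·1 = 190, valid modulo lcm(126, 15) = 630: x ≡ 190 (mod 630).
Verify: 190 mod 14 = 8, 190 mod 9 = 1, 190 mod 15 = 10.

x ≡ 190 (mod 630).


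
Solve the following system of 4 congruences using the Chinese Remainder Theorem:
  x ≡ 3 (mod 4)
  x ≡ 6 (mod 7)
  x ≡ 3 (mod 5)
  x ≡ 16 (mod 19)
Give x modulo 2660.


Product of moduli M = 4 · 7 · 5 · 19 = 2660.
Merge one congruence at a time:
  Start: x ≡ 3 (mod 4).
  Combine with x ≡ 6 (mod 7); new modulus lcm = 28.
    Write x = 3 + 4·t and substitute into x ≡ 6 (mod 7): 4·t ≡ 6 − 3 = 3 (mod 7).
    The inverse of 4 mod 7 is 2 (since 4·2 = 8 = 1·7 + 1), so t ≡ 2·3 = 6 ≡ 6 (mod 7).
    Then x = 3 + 4·6 = 27, valid modulo lcm(4, 7) = 28: x ≡ 27 (mod 28).
  Combine with x ≡ 3 (mod 5); new modulus lcm = 140.
    Write x = 27 + 28·t and substitute into x ≡ 3 (mod 5): 28·t ≡ 3 − 27 = -24 (mod 5).
    Reduce coefficients mod 5: 3·t ≡ 1 (mod 5).
    The inverse of 3 mod 5 is 2 (since 3·2 = 6 = 1·5 + 1), so t ≡ 2·1 = 2 ≡ 2 (mod 5).
    Then x = 27 + 28·2 = 83, valid modulo lcm(28, 5) = 140: x ≡ 83 (mod 140).
  Combine with x ≡ 16 (mod 19); new modulus lcm = 2660.
    Write x = 83 + 140·t and substitute into x ≡ 16 (mod 19): 140·t ≡ 16 − 83 = -67 (mod 19).
    Reduce coefficients mod 19: 7·t ≡ 9 (mod 19).
    The inverse of 7 mod 19 is 11 (since 7·11 = 77 = 4·19 + 1), so t ≡ 11·9 = 99 ≡ 4 (mod 19).
    Then x = 83 + 140·4 = 643, valid modulo lcm(140, 19) = 2660: x ≡ 643 (mod 2660).
Verify against each original: 643 mod 4 = 3, 643 mod 7 = 6, 643 mod 5 = 3, 643 mod 19 = 16.

x ≡ 643 (mod 2660).


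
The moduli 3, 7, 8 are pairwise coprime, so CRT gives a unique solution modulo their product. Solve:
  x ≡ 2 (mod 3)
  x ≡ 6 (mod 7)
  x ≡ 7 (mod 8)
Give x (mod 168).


Moduli 3, 7, 8 are pairwise coprime; by CRT there is a unique solution modulo M = 3 · 7 · 8 = 168.
Solve pairwise, accumulating the modulus:
  Start with x ≡ 2 (mod 3).
  Combine with x ≡ 6 (mod 7): since gcd(3, 7) = 1, we get a unique residue mod 21.
    Write x = 2 + 3·t and substitute into x ≡ 6 (mod 7): 3·t ≡ 6 − 2 = 4 (mod 7).
    The inverse of 3 mod 7 is 5 (since 3·5 = 15 = 2·7 + 1), so t ≡ 5·4 = 20 ≡ 6 (mod 7).
    Then x = 2 + 3·6 = 20, valid modulo lcm(3, 7) = 21: x ≡ 20 (mod 21).
  Combine with x ≡ 7 (mod 8): since gcd(21, 8) = 1, we get a unique residue mod 168.
    Write x = 20 + 21·t and substitute into x ≡ 7 (mod 8): 21·t ≡ 7 − 20 = -13 (mod 8).
    Reduce coefficients mod 8: 5·t ≡ 3 (mod 8).
    The inverse of 5 mod 8 is 5 (since 5·5 = 25 = 3·8 + 1), so t ≡ 5·3 = 15 ≡ 7 (mod 8).
    Then x = 20 + 21·7 = 167, valid modulo lcm(21, 8) = 168: x ≡ 167 (mod 168).
Verify: 167 mod 3 = 2 ✓, 167 mod 7 = 6 ✓, 167 mod 8 = 7 ✓.

x ≡ 167 (mod 168).


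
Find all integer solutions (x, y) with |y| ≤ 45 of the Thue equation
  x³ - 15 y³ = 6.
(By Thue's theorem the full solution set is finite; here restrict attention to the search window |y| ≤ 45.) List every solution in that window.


The equation is x³ - 15y³ = 6. For fixed y, x³ = 15·y³ + 6, so a solution requires the RHS to be a perfect cube.
Strategy: iterate y from -45 to 45, compute RHS = 15·y³ + 6, and check whether it is a (positive or negative) perfect cube.
Check small values of y:
  y = 0: RHS = 6 is not a perfect cube.
  y = 1: RHS = 21 is not a perfect cube.
  y = -1: RHS = -9 is not a perfect cube.
  y = 2: RHS = 126 is not a perfect cube.
  y = -2: RHS = -114 is not a perfect cube.
  y = 3: RHS = 411 is not a perfect cube.
  y = -3: RHS = -399 is not a perfect cube.
Continuing the search up to |y| = 45 finds no solutions either.
No (x, y) in the scanned range satisfies the equation.

No integer solutions with |y| ≤ 45.


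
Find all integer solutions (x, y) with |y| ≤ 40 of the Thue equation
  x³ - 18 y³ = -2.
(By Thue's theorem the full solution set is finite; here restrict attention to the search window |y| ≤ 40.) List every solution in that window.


The equation is x³ - 18y³ = -2. For fixed y, x³ = 18·y³ − 2, so a solution requires the RHS to be a perfect cube.
Strategy: iterate y from -40 to 40, compute RHS = 18·y³ − 2, and check whether it is a (positive or negative) perfect cube.
Check small values of y:
  y = 0: RHS = -2 is not a perfect cube.
  y = 1: RHS = 16 is not a perfect cube.
  y = -1: RHS = -20 is not a perfect cube.
  y = 2: RHS = 142 is not a perfect cube.
  y = -2: RHS = -146 is not a perfect cube.
  y = 3: RHS = 484 is not a perfect cube.
  y = -3: RHS = -488 is not a perfect cube.
Continuing the search up to |y| = 40 finds no solutions either.
No (x, y) in the scanned range satisfies the equation.

No integer solutions with |y| ≤ 40.


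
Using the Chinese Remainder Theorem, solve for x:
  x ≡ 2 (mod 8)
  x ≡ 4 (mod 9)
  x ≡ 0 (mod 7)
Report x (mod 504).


Moduli 8, 9, 7 are pairwise coprime; by CRT there is a unique solution modulo M = 8 · 9 · 7 = 504.
Solve pairwise, accumulating the modulus:
  Start with x ≡ 2 (mod 8).
  Combine with x ≡ 4 (mod 9): since gcd(8, 9) = 1, we get a unique residue mod 72.
    Write x = 2 + 8·t and substitute into x ≡ 4 (mod 9): 8·t ≡ 4 − 2 = 2 (mod 9).
    The inverse of 8 mod 9 is 8 (since 8·8 = 64 = 7·9 + 1), so t ≡ 8·2 = 16 ≡ 7 (mod 9).
    Then x = 2 + 8·7 = 58, valid modulo lcm(8, 9) = 72: x ≡ 58 (mod 72).
  Combine with x ≡ 0 (mod 7): since gcd(72, 7) = 1, we get a unique residue mod 504.
    Write x = 58 + 72·t and substitute into x ≡ 0 (mod 7): 72·t ≡ 0 − 58 = -58 (mod 7).
    Reduce coefficients mod 7: 2·t ≡ 5 (mod 7).
    The inverse of 2 mod 7 is 4 (since 2·4 = 8 = 1·7 + 1), so t ≡ 4·5 = 20 ≡ 6 (mod 7).
    Then x = 58 + 72·6 = 490, valid modulo lcm(72, 7) = 504: x ≡ 490 (mod 504).
Verify: 490 mod 8 = 2 ✓, 490 mod 9 = 4 ✓, 490 mod 7 = 0 ✓.

x ≡ 490 (mod 504).


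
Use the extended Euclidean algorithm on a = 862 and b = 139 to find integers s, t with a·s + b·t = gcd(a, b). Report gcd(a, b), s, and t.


Euclidean algorithm on (862, 139) — divide until remainder is 0:
  862 = 6 · 139 + 28
  139 = 4 · 28 + 27
  28 = 1 · 27 + 1
  27 = 27 · 1 + 0
gcd(862, 139) = 1.
Track Bezout coefficients alongside the remainders: start with r₀ = 862 = a·1 + b·0 (s = 1, t = 0) and r₁ = 139 = a·0 + b·1 (s = 0, t = 1); each new remainder r_{k+1} = r_{k-1} − q_k·r_k inherits s_{k+1} = s_{k-1} − q_k·s_k, t_{k+1} = t_{k-1} − q_k·t_k, so r_k = a·s_k + b·t_k at every step:
  q = 6: r = 28, s = 1 − 6·0 = 1, t = 0 − 6·1 = -6  (check: 862·1 + 139·(-6) = 28)
  q = 4: r = 27, s = 0 − 4·1 = -4, t = 1 − 4·(-6) = 25  (check: 862·(-4) + 139·25 = 27)
  q = 1: r = 1, s = 1 − 1·(-4) = 5, t = -6 − 1·25 = -31  (check: 862·5 + 139·(-31) = 1)
The row with r = 1 (the gcd) gives the Bezout coefficients s = 5, t = -31.
Result: 862 · (5) + 139 · (-31) = 1.

gcd(862, 139) = 1; s = 5, t = -31 (check: 862·5 + 139·(-31) = 1).


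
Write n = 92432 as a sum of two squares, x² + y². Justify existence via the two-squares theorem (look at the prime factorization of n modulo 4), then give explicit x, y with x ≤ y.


Step 1: Factor n = 92432 = 2^4 · 53 · 109.
Step 2: Check the mod-4 condition on each prime factor: 2 = 2 (special); 53 ≡ 1 (mod 4), exponent 1; 109 ≡ 1 (mod 4), exponent 1.
All primes ≡ 3 (mod 4) appear to even exponent (or don't appear), so by the two-squares theorem n IS expressible as a sum of two squares.
Step 3: Build a representation. Group n = k² · m with k = 4 and m = 53 · 109 = 5777 (a product of primes ≡ 1 (mod 4)); a representation of m scales to one of n via (k·x)² + (k·y)² = k²(x² + y²). Each prime p ≡ 1 (mod 4) is itself a sum of two squares; find a² by testing p − a² for a perfect square:
  53: 53 − 1² = 52, 53 − 2² = 49 = 7² ⇒ 53 = 2² + 7².
  109: 109 − 1² = 108, 109 − 2² = 105, 109 − 3² = 100 = 10² ⇒ 109 = 3² + 10².
  Combine using the Brahmagupta–Fibonacci identity (a² + b²)(c² + d²) = (ac − bd)² + (ad + bc)² = (ac + bd)² + (ad − bc)²:
  53 · 109 = 5777: from (2² + 7²)(3² + 10²), take (2·3 − 7·10, 2·10 + 7·3) = (6 − 70, 20 + 21) = (-64, 41); dropping signs (only squares matter) gives (64, 41); check 64² + 41² = 4096 + 1681 = 5777 ✓.
  Scale by k = 4: (4·64, 4·41) = (256, 164).
Step 4: Order so x ≤ y and verify: 164² + 256² = 26896 + 65536 = 92432 = n. ✓

n = 92432 = 164² + 256² (one valid representation with x ≤ y).


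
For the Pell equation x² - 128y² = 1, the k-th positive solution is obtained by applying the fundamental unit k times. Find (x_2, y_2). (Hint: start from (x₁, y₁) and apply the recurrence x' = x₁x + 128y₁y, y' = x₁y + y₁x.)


Step 1: Find the fundamental solution (x₁, y₁) of x² - 128y² = 1.
  Expand √128 as a continued fraction. a₀ = ⌊√128⌋ = 11; iterate m_{k+1} = d_k·a_k − m_k, d_{k+1} = (128 − m_{k+1}²)/d_k, a_{k+1} = ⌊(a₀ + m_{k+1})/d_{k+1}⌋ (starting m₀ = 0, d₀ = 1), with convergents p_k = a_k·p_{k-1} + p_{k-2}, q_k = a_k·q_{k-1} + q_{k-2} (p₋₁ = 1, q₋₁ = 0):
  k = 0: a₀ = 11; p₀/q₀ = 11/1; p₀² − 128·q₀² = 121 − 128 = -7.
  k = 1: m = 11, d = 7, a = ⌊(11 + 11)/7⌋ = 3; p/q = (3·11 + 1)/(3·1 + 0) = 34/3; p² − 128·q² = 1156 − 1152 = 4.
  k = 2: m = 10, d = 4, a = ⌊(11 + 10)/4⌋ = 5; p/q = (5·34 + 11)/(5·3 + 1) = 181/16; p² − 128·q² = 32761 − 32768 = -7.
  k = 3: m = 10, d = 7, a = ⌊(11 + 10)/7⌋ = 3; p/q = (3·181 + 34)/(3·16 + 3) = 577/51; p² − 128·q² = 332929 − 332928 = 1.
  The first convergent with p² − 128·q² = 1 gives the fundamental solution (x₁, y₁) = (577, 51).
Step 2: Apply the recurrence (x_{n+1}, y_{n+1}) = (x₁x_n + 128y₁y_n, x₁y_n + y₁x_n) repeatedly.
  From (x_1, y_1) = (577, 51): x_2 = 577·577 + 128·51·51 = 665857; y_2 = 577·51 + 51·577 = 58854.
Step 3: Verify x_2² - 128·y_2² = 443365544449 - 443365544448 = 1 (should be 1). ✓

(x_1, y_1) = (577, 51); (x_2, y_2) = (665857, 58854).


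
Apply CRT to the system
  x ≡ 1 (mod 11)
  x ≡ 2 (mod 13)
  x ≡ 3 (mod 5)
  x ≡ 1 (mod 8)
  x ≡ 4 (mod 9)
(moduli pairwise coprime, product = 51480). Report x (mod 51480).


Product of moduli M = 11 · 13 · 5 · 8 · 9 = 51480.
Merge one congruence at a time:
  Start: x ≡ 1 (mod 11).
  Combine with x ≡ 2 (mod 13); new modulus lcm = 143.
    Write x = 1 + 11·t and substitute into x ≡ 2 (mod 13): 11·t ≡ 2 − 1 = 1 (mod 13).
    The inverse of 11 mod 13 is 6 (since 11·6 = 66 = 5·13 + 1), so t ≡ 6·1 = 6 ≡ 6 (mod 13).
    Then x = 1 + 11·6 = 67, valid modulo lcm(11, 13) = 143: x ≡ 67 (mod 143).
  Combine with x ≡ 3 (mod 5); new modulus lcm = 715.
    Write x = 67 + 143·t and substitute into x ≡ 3 (mod 5): 143·t ≡ 3 − 67 = -64 (mod 5).
    Reduce coefficients mod 5: 3·t ≡ 1 (mod 5).
    The inverse of 3 mod 5 is 2 (since 3·2 = 6 = 1·5 + 1), so t ≡ 2·1 = 2 ≡ 2 (mod 5).
    Then x = 67 + 143·2 = 353, valid modulo lcm(143, 5) = 715: x ≡ 353 (mod 715).
  Combine with x ≡ 1 (mod 8); new modulus lcm = 5720.
    Write x = 353 + 715·t and substitute into x ≡ 1 (mod 8): 715·t ≡ 1 − 353 = -352 (mod 8).
    Reduce coefficients mod 8: 3·t ≡ 0 (mod 8).
    The inverse of 3 mod 8 is 3 (since 3·3 = 9 = 1·8 + 1), so t ≡ 3·0 = 0 ≡ 0 (mod 8).
    Then x = 353 + 715·0 = 353, valid modulo lcm(715, 8) = 5720: x ≡ 353 (mod 5720).
  Combine with x ≡ 4 (mod 9); new modulus lcm = 51480.
    Write x = 353 + 5720·t and substitute into x ≡ 4 (mod 9): 5720·t ≡ 4 − 353 = -349 (mod 9).
    Reduce coefficients mod 9: 5·t ≡ 2 (mod 9).
    The inverse of 5 mod 9 is 2 (since 5·2 = 10 = 1·9 + 1), so t ≡ 2·2 = 4 ≡ 4 (mod 9).
    Then x = 353 + 5720·4 = 23233, valid modulo lcm(5720, 9) = 51480: x ≡ 23233 (mod 51480).
Verify against each original: 23233 mod 11 = 1, 23233 mod 13 = 2, 23233 mod 5 = 3, 23233 mod 8 = 1, 23233 mod 9 = 4.

x ≡ 23233 (mod 51480).


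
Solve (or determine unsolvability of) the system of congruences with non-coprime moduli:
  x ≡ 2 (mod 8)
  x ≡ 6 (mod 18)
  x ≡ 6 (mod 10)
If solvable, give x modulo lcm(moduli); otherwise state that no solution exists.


Moduli 8, 18, 10 are not pairwise coprime, so CRT works modulo lcm(m_i) when all pairwise compatibility conditions hold.
Pairwise compatibility: gcd(m_i, m_j) must divide a_i - a_j for every pair.
Merge one congruence at a time:
  Start: x ≡ 2 (mod 8).
  Combine with x ≡ 6 (mod 18): gcd(8, 18) = 2; 6 - 2 = 4, which IS divisible by 2, so compatible.
    Write x = 2 + 8·t and substitute into x ≡ 6 (mod 18): 8·t ≡ 6 − 2 = 4 (mod 18).
    Divide the congruence (and modulus) by g = 2: 4·t ≡ 2 (mod 9).
    The inverse of 4 mod 9 is 7 (since 4·7 = 28 = 3·9 + 1), so t ≡ 7·2 = 14 ≡ 5 (mod 9).
    Then x = 2 + 8·5 = 42, valid modulo lcm(8, 18) = 72: x ≡ 42 (mod 72).
  Combine with x ≡ 6 (mod 10): gcd(72, 10) = 2; 6 - 42 = -36, which IS divisible by 2, so compatible.
    Write x = 42 + 72·t and substitute into x ≡ 6 (mod 10): 72·t ≡ 6 − 42 = -36 (mod 10).
    Divide the congruence (and modulus) by g = 2: 36·t ≡ -18 (mod 5).
    Reduce coefficients mod 5: 1·t ≡ 2 (mod 5).
    So t ≡ 2 (mod 5).
    Then x = 42 + 72·2 = 186, valid modulo lcm(72, 10) = 360: x ≡ 186 (mod 360).
Verify: 186 mod 8 = 2, 186 mod 18 = 6, 186 mod 10 = 6.

x ≡ 186 (mod 360).


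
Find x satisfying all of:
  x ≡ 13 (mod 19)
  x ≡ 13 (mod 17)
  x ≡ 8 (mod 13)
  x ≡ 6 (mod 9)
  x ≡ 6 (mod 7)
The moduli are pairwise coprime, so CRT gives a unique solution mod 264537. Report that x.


Product of moduli M = 19 · 17 · 13 · 9 · 7 = 264537.
Merge one congruence at a time:
  Start: x ≡ 13 (mod 19).
  Combine with x ≡ 13 (mod 17); new modulus lcm = 323.
    Write x = 13 + 19·t and substitute into x ≡ 13 (mod 17): 19·t ≡ 13 − 13 = 0 (mod 17).
    Reduce coefficients mod 17: 2·t ≡ 0 (mod 17).
    The inverse of 2 mod 17 is 9 (since 2·9 = 18 = 1·17 + 1), so t ≡ 9·0 = 0 ≡ 0 (mod 17).
    Then x = 13 + 19·0 = 13, valid modulo lcm(19, 17) = 323: x ≡ 13 (mod 323).
  Combine with x ≡ 8 (mod 13); new modulus lcm = 4199.
    Write x = 13 + 323·t and substitute into x ≡ 8 (mod 13): 323·t ≡ 8 − 13 = -5 (mod 13).
    Reduce coefficients mod 13: 11·t ≡ 8 (mod 13).
    The inverse of 11 mod 13 is 6 (since 11·6 = 66 = 5·13 + 1), so t ≡ 6·8 = 48 ≡ 9 (mod 13).
    Then x = 13 + 323·9 = 2920, valid modulo lcm(323, 13) = 4199: x ≡ 2920 (mod 4199).
  Combine with x ≡ 6 (mod 9); new modulus lcm = 37791.
    Write x = 2920 + 4199·t and substitute into x ≡ 6 (mod 9): 4199·t ≡ 6 − 2920 = -2914 (mod 9).
    Reduce coefficients mod 9: 5·t ≡ 2 (mod 9).
    The inverse of 5 mod 9 is 2 (since 5·2 = 10 = 1·9 + 1), so t ≡ 2·2 = 4 ≡ 4 (mod 9).
    Then x = 2920 + 4199·4 = 19716, valid modulo lcm(4199, 9) = 37791: x ≡ 19716 (mod 37791).
  Combine with x ≡ 6 (mod 7); new modulus lcm = 264537.
    Write x = 19716 + 37791·t and substitute into x ≡ 6 (mod 7): 37791·t ≡ 6 − 19716 = -19710 (mod 7).
    Reduce coefficients mod 7: 5·t ≡ 2 (mod 7).
    The inverse of 5 mod 7 is 3 (since 5·3 = 15 = 2·7 + 1), so t ≡ 3·2 = 6 ≡ 6 (mod 7).
    Then x = 19716 + 37791·6 = 246462, valid modulo lcm(37791, 7) = 264537: x ≡ 246462 (mod 264537).
Verify against each original: 246462 mod 19 = 13, 246462 mod 17 = 13, 246462 mod 13 = 8, 246462 mod 9 = 6, 246462 mod 7 = 6.

x ≡ 246462 (mod 264537).


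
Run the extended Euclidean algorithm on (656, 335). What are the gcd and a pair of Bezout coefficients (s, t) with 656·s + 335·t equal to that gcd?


Euclidean algorithm on (656, 335) — divide until remainder is 0:
  656 = 1 · 335 + 321
  335 = 1 · 321 + 14
  321 = 22 · 14 + 13
  14 = 1 · 13 + 1
  13 = 13 · 1 + 0
gcd(656, 335) = 1.
Track Bezout coefficients alongside the remainders: start with r₀ = 656 = a·1 + b·0 (s = 1, t = 0) and r₁ = 335 = a·0 + b·1 (s = 0, t = 1); each new remainder r_{k+1} = r_{k-1} − q_k·r_k inherits s_{k+1} = s_{k-1} − q_k·s_k, t_{k+1} = t_{k-1} − q_k·t_k, so r_k = a·s_k + b·t_k at every step:
  q = 1: r = 321, s = 1 − 1·0 = 1, t = 0 − 1·1 = -1  (check: 656·1 + 335·(-1) = 321)
  q = 1: r = 14, s = 0 − 1·1 = -1, t = 1 − 1·(-1) = 2  (check: 656·(-1) + 335·2 = 14)
  q = 22: r = 13, s = 1 − 22·(-1) = 23, t = -1 − 22·2 = -45  (check: 656·23 + 335·(-45) = 13)
  q = 1: r = 1, s = -1 − 1·23 = -24, t = 2 − 1·(-45) = 47  (check: 656·(-24) + 335·47 = 1)
The row with r = 1 (the gcd) gives the Bezout coefficients s = -24, t = 47.
Result: 656 · (-24) + 335 · (47) = 1.

gcd(656, 335) = 1; s = -24, t = 47 (check: 656·(-24) + 335·47 = 1).


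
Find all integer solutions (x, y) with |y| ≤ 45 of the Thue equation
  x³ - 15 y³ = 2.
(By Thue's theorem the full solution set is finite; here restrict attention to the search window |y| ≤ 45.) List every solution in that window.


The equation is x³ - 15y³ = 2. For fixed y, x³ = 15·y³ + 2, so a solution requires the RHS to be a perfect cube.
Strategy: iterate y from -45 to 45, compute RHS = 15·y³ + 2, and check whether it is a (positive or negative) perfect cube.
Check small values of y:
  y = 0: RHS = 2 is not a perfect cube.
  y = 1: RHS = 17 is not a perfect cube.
  y = -1: RHS = -13 is not a perfect cube.
  y = 2: RHS = 122 is not a perfect cube.
  y = -2: RHS = -118 is not a perfect cube.
  y = 3: RHS = 407 is not a perfect cube.
  y = -3: RHS = -403 is not a perfect cube.
Continuing the search up to |y| = 45 finds no solutions either.
No (x, y) in the scanned range satisfies the equation.

No integer solutions with |y| ≤ 45.


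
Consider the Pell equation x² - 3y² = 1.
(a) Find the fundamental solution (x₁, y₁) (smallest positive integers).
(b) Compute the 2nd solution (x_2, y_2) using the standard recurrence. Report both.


Step 1: Find the fundamental solution (x₁, y₁) of x² - 3y² = 1.
  Expand √3 as a continued fraction. a₀ = ⌊√3⌋ = 1; iterate m_{k+1} = d_k·a_k − m_k, d_{k+1} = (3 − m_{k+1}²)/d_k, a_{k+1} = ⌊(a₀ + m_{k+1})/d_{k+1}⌋ (starting m₀ = 0, d₀ = 1), with convergents p_k = a_k·p_{k-1} + p_{k-2}, q_k = a_k·q_{k-1} + q_{k-2} (p₋₁ = 1, q₋₁ = 0):
  k = 0: a₀ = 1; p₀/q₀ = 1/1; p₀² − 3·q₀² = 1 − 3 = -2.
  k = 1: m = 1, d = 2, a = ⌊(1 + 1)/2⌋ = 1; p/q = (1·1 + 1)/(1·1 + 0) = 2/1; p² − 3·q² = 4 − 3 = 1.
  The first convergent with p² − 3·q² = 1 gives the fundamental solution (x₁, y₁) = (2, 1).
Step 2: Apply the recurrence (x_{n+1}, y_{n+1}) = (x₁x_n + 3y₁y_n, x₁y_n + y₁x_n) repeatedly.
  From (x_1, y_1) = (2, 1): x_2 = 2·2 + 3·1·1 = 7; y_2 = 2·1 + 1·2 = 4.
Step 3: Verify x_2² - 3·y_2² = 49 - 48 = 1 (should be 1). ✓

(x_1, y_1) = (2, 1); (x_2, y_2) = (7, 4).


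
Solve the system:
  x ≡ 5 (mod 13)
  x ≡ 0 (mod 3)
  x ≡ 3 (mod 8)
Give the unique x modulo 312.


Moduli 13, 3, 8 are pairwise coprime; by CRT there is a unique solution modulo M = 13 · 3 · 8 = 312.
Solve pairwise, accumulating the modulus:
  Start with x ≡ 5 (mod 13).
  Combine with x ≡ 0 (mod 3): since gcd(13, 3) = 1, we get a unique residue mod 39.
    Write x = 5 + 13·t and substitute into x ≡ 0 (mod 3): 13·t ≡ 0 − 5 = -5 (mod 3).
    Reduce coefficients mod 3: 1·t ≡ 1 (mod 3).
    So t ≡ 1 (mod 3).
    Then x = 5 + 13·1 = 18, valid modulo lcm(13, 3) = 39: x ≡ 18 (mod 39).
  Combine with x ≡ 3 (mod 8): since gcd(39, 8) = 1, we get a unique residue mod 312.
    Write x = 18 + 39·t and substitute into x ≡ 3 (mod 8): 39·t ≡ 3 − 18 = -15 (mod 8).
    Reduce coefficients mod 8: 7·t ≡ 1 (mod 8).
    The inverse of 7 mod 8 is 7 (since 7·7 = 49 = 6·8 + 1), so t ≡ 7·1 = 7 ≡ 7 (mod 8).
    Then x = 18 + 39·7 = 291, valid modulo lcm(39, 8) = 312: x ≡ 291 (mod 312).
Verify: 291 mod 13 = 5 ✓, 291 mod 3 = 0 ✓, 291 mod 8 = 3 ✓.

x ≡ 291 (mod 312).


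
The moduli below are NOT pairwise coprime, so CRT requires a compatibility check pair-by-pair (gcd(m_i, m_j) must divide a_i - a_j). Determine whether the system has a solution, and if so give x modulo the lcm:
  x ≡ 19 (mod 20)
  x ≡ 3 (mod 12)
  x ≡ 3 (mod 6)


Moduli 20, 12, 6 are not pairwise coprime, so CRT works modulo lcm(m_i) when all pairwise compatibility conditions hold.
Pairwise compatibility: gcd(m_i, m_j) must divide a_i - a_j for every pair.
Merge one congruence at a time:
  Start: x ≡ 19 (mod 20).
  Combine with x ≡ 3 (mod 12): gcd(20, 12) = 4; 3 - 19 = -16, which IS divisible by 4, so compatible.
    Write x = 19 + 20·t and substitute into x ≡ 3 (mod 12): 20·t ≡ 3 − 19 = -16 (mod 12).
    Divide the congruence (and modulus) by g = 4: 5·t ≡ -4 (mod 3).
    Reduce coefficients mod 3: 2·t ≡ 2 (mod 3).
    The inverse of 2 mod 3 is 2 (since 2·2 = 4 = 1·3 + 1), so t ≡ 2·2 = 4 ≡ 1 (mod 3).
    Then x = 19 + 20·1 = 39, valid modulo lcm(20, 12) = 60: x ≡ 39 (mod 60).
  Combine with x ≡ 3 (mod 6): gcd(60, 6) = 6; 3 - 39 = -36, which IS divisible by 6, so compatible.
    Write x = 39 + 60·t and substitute into x ≡ 3 (mod 6): 60·t ≡ 3 − 39 = -36 (mod 6).
    Divide the congruence (and modulus) by g = 6: 10·t ≡ -6 (mod 1).
    Modulo 1 every t works; take t = 0.
    Then x = 39 + 60·0 = 39, valid modulo lcm(60, 6) = 60: x ≡ 39 (mod 60).
Verify: 39 mod 20 = 19, 39 mod 12 = 3, 39 mod 6 = 3.

x ≡ 39 (mod 60).


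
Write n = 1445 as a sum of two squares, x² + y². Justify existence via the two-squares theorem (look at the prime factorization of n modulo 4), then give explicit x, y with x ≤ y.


Step 1: Factor n = 1445 = 5 · 17^2.
Step 2: Check the mod-4 condition on each prime factor: 5 ≡ 1 (mod 4), exponent 1; 17 ≡ 1 (mod 4), exponent 2.
All primes ≡ 3 (mod 4) appear to even exponent (or don't appear), so by the two-squares theorem n IS expressible as a sum of two squares.
Step 3: Build a representation. Here n = 5 · 17 · 17 is a product of primes ≡ 1 (mod 4). Each prime p ≡ 1 (mod 4) is itself a sum of two squares; find a² by testing p − a² for a perfect square:
  5: 5 − 1² = 4 = 2² ⇒ 5 = 1² + 2².
  17: 17 − 1² = 16 = 4² ⇒ 17 = 1² + 4².
  Combine using the Brahmagupta–Fibonacci identity (a² + b²)(c² + d²) = (ac − bd)² + (ad + bc)² = (ac + bd)² + (ad − bc)²:
  5 · 17 = 85: from (1² + 2²)(1² + 4²), take (1·1 − 2·4, 1·4 + 2·1) = (1 − 8, 4 + 2) = (-7, 6); dropping signs (only squares matter) gives (7, 6); check 7² + 6² = 49 + 36 = 85 ✓.
  85 · 17 = 1445: from (7² + 6²)(1² + 4²), take (7·1 − 6·4, 7·4 + 6·1) = (7 − 24, 28 + 6) = (-17, 34); dropping signs (only squares matter) gives (17, 34); check 17² + 34² = 289 + 1156 = 1445 ✓.
Step 4: Order so x ≤ y and verify: 17² + 34² = 289 + 1156 = 1445 = n. ✓

n = 1445 = 17² + 34² (one valid representation with x ≤ y).


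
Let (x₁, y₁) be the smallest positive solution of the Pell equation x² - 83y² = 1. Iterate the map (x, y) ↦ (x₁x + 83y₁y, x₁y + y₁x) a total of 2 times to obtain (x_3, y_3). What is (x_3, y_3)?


Step 1: Find the fundamental solution (x₁, y₁) of x² - 83y² = 1.
  Expand √83 as a continued fraction. a₀ = ⌊√83⌋ = 9; iterate m_{k+1} = d_k·a_k − m_k, d_{k+1} = (83 − m_{k+1}²)/d_k, a_{k+1} = ⌊(a₀ + m_{k+1})/d_{k+1}⌋ (starting m₀ = 0, d₀ = 1), with convergents p_k = a_k·p_{k-1} + p_{k-2}, q_k = a_k·q_{k-1} + q_{k-2} (p₋₁ = 1, q₋₁ = 0):
  k = 0: a₀ = 9; p₀/q₀ = 9/1; p₀² − 83·q₀² = 81 − 83 = -2.
  k = 1: m = 9, d = 2, a = ⌊(9 + 9)/2⌋ = 9; p/q = (9·9 + 1)/(9·1 + 0) = 82/9; p² − 83·q² = 6724 − 6723 = 1.
  The first convergent with p² − 83·q² = 1 gives the fundamental solution (x₁, y₁) = (82, 9).
Step 2: Apply the recurrence (x_{n+1}, y_{n+1}) = (x₁x_n + 83y₁y_n, x₁y_n + y₁x_n) repeatedly.
  From (x_1, y_1) = (82, 9): x_2 = 82·82 + 83·9·9 = 13447; y_2 = 82·9 + 9·82 = 1476.
  From (x_2, y_2) = (13447, 1476): x_3 = 82·13447 + 83·9·1476 = 2205226; y_3 = 82·1476 + 9·13447 = 242055.
Step 3: Verify x_3² - 83·y_3² = 4863021711076 - 4863021711075 = 1 (should be 1). ✓

(x_1, y_1) = (82, 9); (x_3, y_3) = (2205226, 242055).


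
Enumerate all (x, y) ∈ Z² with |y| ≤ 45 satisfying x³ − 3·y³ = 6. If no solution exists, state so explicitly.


The equation is x³ - 3y³ = 6. For fixed y, x³ = 3·y³ + 6, so a solution requires the RHS to be a perfect cube.
Strategy: iterate y from -45 to 45, compute RHS = 3·y³ + 6, and check whether it is a (positive or negative) perfect cube.
Check small values of y:
  y = 0: RHS = 6 is not a perfect cube.
  y = 1: RHS = 9 is not a perfect cube.
  y = -1: RHS = 3 is not a perfect cube.
  y = 2: RHS = 30 is not a perfect cube.
  y = -2: RHS = -18 is not a perfect cube.
  y = 3: RHS = 87 is not a perfect cube.
  y = -3: RHS = -75 is not a perfect cube.
Continuing the search up to |y| = 45 finds no solutions either.
No (x, y) in the scanned range satisfies the equation.

No integer solutions with |y| ≤ 45.


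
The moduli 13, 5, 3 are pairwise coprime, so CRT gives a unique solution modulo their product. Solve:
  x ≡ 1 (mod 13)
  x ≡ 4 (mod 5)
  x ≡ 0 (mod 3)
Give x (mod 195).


Moduli 13, 5, 3 are pairwise coprime; by CRT there is a unique solution modulo M = 13 · 5 · 3 = 195.
Solve pairwise, accumulating the modulus:
  Start with x ≡ 1 (mod 13).
  Combine with x ≡ 4 (mod 5): since gcd(13, 5) = 1, we get a unique residue mod 65.
    Write x = 1 + 13·t and substitute into x ≡ 4 (mod 5): 13·t ≡ 4 − 1 = 3 (mod 5).
    Reduce coefficients mod 5: 3·t ≡ 3 (mod 5).
    The inverse of 3 mod 5 is 2 (since 3·2 = 6 = 1·5 + 1), so t ≡ 2·3 = 6 ≡ 1 (mod 5).
    Then x = 1 + 13·1 = 14, valid modulo lcm(13, 5) = 65: x ≡ 14 (mod 65).
  Combine with x ≡ 0 (mod 3): since gcd(65, 3) = 1, we get a unique residue mod 195.
    Write x = 14 + 65·t and substitute into x ≡ 0 (mod 3): 65·t ≡ 0 − 14 = -14 (mod 3).
    Reduce coefficients mod 3: 2·t ≡ 1 (mod 3).
    The inverse of 2 mod 3 is 2 (since 2·2 = 4 = 1·3 + 1), so t ≡ 2·1 = 2 ≡ 2 (mod 3).
    Then x = 14 + 65·2 = 144, valid modulo lcm(65, 3) = 195: x ≡ 144 (mod 195).
Verify: 144 mod 13 = 1 ✓, 144 mod 5 = 4 ✓, 144 mod 3 = 0 ✓.

x ≡ 144 (mod 195).


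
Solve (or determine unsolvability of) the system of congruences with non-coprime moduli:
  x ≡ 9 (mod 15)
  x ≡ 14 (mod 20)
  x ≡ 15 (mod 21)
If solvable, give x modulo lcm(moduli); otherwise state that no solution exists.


Moduli 15, 20, 21 are not pairwise coprime, so CRT works modulo lcm(m_i) when all pairwise compatibility conditions hold.
Pairwise compatibility: gcd(m_i, m_j) must divide a_i - a_j for every pair.
Merge one congruence at a time:
  Start: x ≡ 9 (mod 15).
  Combine with x ≡ 14 (mod 20): gcd(15, 20) = 5; 14 - 9 = 5, which IS divisible by 5, so compatible.
    Write x = 9 + 15·t and substitute into x ≡ 14 (mod 20): 15·t ≡ 14 − 9 = 5 (mod 20).
    Divide the congruence (and modulus) by g = 5: 3·t ≡ 1 (mod 4).
    The inverse of 3 mod 4 is 3 (since 3·3 = 9 = 2·4 + 1), so t ≡ 3·1 = 3 ≡ 3 (mod 4).
    Then x = 9 + 15·3 = 54, valid modulo lcm(15, 20) = 60: x ≡ 54 (mod 60).
  Combine with x ≡ 15 (mod 21): gcd(60, 21) = 3; 15 - 54 = -39, which IS divisible by 3, so compatible.
    Write x = 54 + 60·t and substitute into x ≡ 15 (mod 21): 60·t ≡ 15 − 54 = -39 (mod 21).
    Divide the congruence (and modulus) by g = 3: 20·t ≡ -13 (mod 7).
    Reduce coefficients mod 7: 6·t ≡ 1 (mod 7).
    The inverse of 6 mod 7 is 6 (since 6·6 = 36 = 5·7 + 1), so t ≡ 6·1 = 6 ≡ 6 (mod 7).
    Then x = 54 + 60·6 = 414, valid modulo lcm(60, 21) = 420: x ≡ 414 (mod 420).
Verify: 414 mod 15 = 9, 414 mod 20 = 14, 414 mod 21 = 15.

x ≡ 414 (mod 420).


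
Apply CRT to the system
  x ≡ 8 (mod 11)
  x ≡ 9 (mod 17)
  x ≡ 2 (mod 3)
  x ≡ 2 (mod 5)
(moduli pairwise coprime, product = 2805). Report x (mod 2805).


Product of moduli M = 11 · 17 · 3 · 5 = 2805.
Merge one congruence at a time:
  Start: x ≡ 8 (mod 11).
  Combine with x ≡ 9 (mod 17); new modulus lcm = 187.
    Write x = 8 + 11·t and substitute into x ≡ 9 (mod 17): 11·t ≡ 9 − 8 = 1 (mod 17).
    The inverse of 11 mod 17 is 14 (since 11·14 = 154 = 9·17 + 1), so t ≡ 14·1 = 14 ≡ 14 (mod 17).
    Then x = 8 + 11·14 = 162, valid modulo lcm(11, 17) = 187: x ≡ 162 (mod 187).
  Combine with x ≡ 2 (mod 3); new modulus lcm = 561.
    Write x = 162 + 187·t and substitute into x ≡ 2 (mod 3): 187·t ≡ 2 − 162 = -160 (mod 3).
    Reduce coefficients mod 3: 1·t ≡ 2 (mod 3).
    So t ≡ 2 (mod 3).
    Then x = 162 + 187·2 = 536, valid modulo lcm(187, 3) = 561: x ≡ 536 (mod 561).
  Combine with x ≡ 2 (mod 5); new modulus lcm = 2805.
    Write x = 536 + 561·t and substitute into x ≡ 2 (mod 5): 561·t ≡ 2 − 536 = -534 (mod 5).
    Reduce coefficients mod 5: 1·t ≡ 1 (mod 5).
    So t ≡ 1 (mod 5).
    Then x = 536 + 561·1 = 1097, valid modulo lcm(561, 5) = 2805: x ≡ 1097 (mod 2805).
Verify against each original: 1097 mod 11 = 8, 1097 mod 17 = 9, 1097 mod 3 = 2, 1097 mod 5 = 2.

x ≡ 1097 (mod 2805).


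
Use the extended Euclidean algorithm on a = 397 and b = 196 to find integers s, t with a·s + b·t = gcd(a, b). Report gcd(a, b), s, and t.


Euclidean algorithm on (397, 196) — divide until remainder is 0:
  397 = 2 · 196 + 5
  196 = 39 · 5 + 1
  5 = 5 · 1 + 0
gcd(397, 196) = 1.
Track Bezout coefficients alongside the remainders: start with r₀ = 397 = a·1 + b·0 (s = 1, t = 0) and r₁ = 196 = a·0 + b·1 (s = 0, t = 1); each new remainder r_{k+1} = r_{k-1} − q_k·r_k inherits s_{k+1} = s_{k-1} − q_k·s_k, t_{k+1} = t_{k-1} − q_k·t_k, so r_k = a·s_k + b·t_k at every step:
  q = 2: r = 5, s = 1 − 2·0 = 1, t = 0 − 2·1 = -2  (check: 397·1 + 196·(-2) = 5)
  q = 39: r = 1, s = 0 − 39·1 = -39, t = 1 − 39·(-2) = 79  (check: 397·(-39) + 196·79 = 1)
The row with r = 1 (the gcd) gives the Bezout coefficients s = -39, t = 79.
Result: 397 · (-39) + 196 · (79) = 1.

gcd(397, 196) = 1; s = -39, t = 79 (check: 397·(-39) + 196·79 = 1).


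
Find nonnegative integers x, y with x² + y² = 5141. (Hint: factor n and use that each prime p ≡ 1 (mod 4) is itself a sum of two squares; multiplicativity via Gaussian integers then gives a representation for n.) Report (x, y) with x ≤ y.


Step 1: Factor n = 5141 = 53 · 97.
Step 2: Check the mod-4 condition on each prime factor: 53 ≡ 1 (mod 4), exponent 1; 97 ≡ 1 (mod 4), exponent 1.
All primes ≡ 3 (mod 4) appear to even exponent (or don't appear), so by the two-squares theorem n IS expressible as a sum of two squares.
Step 3: Build a representation. Here n = 53 · 97 is a product of primes ≡ 1 (mod 4). Each prime p ≡ 1 (mod 4) is itself a sum of two squares; find a² by testing p − a² for a perfect square:
  53: 53 − 1² = 52, 53 − 2² = 49 = 7² ⇒ 53 = 2² + 7².
  97: 97 − 1² = 96, 97 − 2² = 93, 97 − 3² = 88, 97 − 4² = 81 = 9² ⇒ 97 = 4² + 9².
  Combine using the Brahmagupta–Fibonacci identity (a² + b²)(c² + d²) = (ac − bd)² + (ad + bc)² = (ac + bd)² + (ad − bc)²:
  53 · 97 = 5141: from (2² + 7²)(4² + 9²), take (2·4 − 7·9, 2·9 + 7·4) = (8 − 63, 18 + 28) = (-55, 46); dropping signs (only squares matter) gives (55, 46); check 55² + 46² = 3025 + 2116 = 5141 ✓.
Step 4: Order so x ≤ y and verify: 46² + 55² = 2116 + 3025 = 5141 = n. ✓

n = 5141 = 46² + 55² (one valid representation with x ≤ y).


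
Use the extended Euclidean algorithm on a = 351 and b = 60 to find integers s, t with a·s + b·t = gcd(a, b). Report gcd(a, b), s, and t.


Euclidean algorithm on (351, 60) — divide until remainder is 0:
  351 = 5 · 60 + 51
  60 = 1 · 51 + 9
  51 = 5 · 9 + 6
  9 = 1 · 6 + 3
  6 = 2 · 3 + 0
gcd(351, 60) = 3.
Track Bezout coefficients alongside the remainders: start with r₀ = 351 = a·1 + b·0 (s = 1, t = 0) and r₁ = 60 = a·0 + b·1 (s = 0, t = 1); each new remainder r_{k+1} = r_{k-1} − q_k·r_k inherits s_{k+1} = s_{k-1} − q_k·s_k, t_{k+1} = t_{k-1} − q_k·t_k, so r_k = a·s_k + b·t_k at every step:
  q = 5: r = 51, s = 1 − 5·0 = 1, t = 0 − 5·1 = -5  (check: 351·1 + 60·(-5) = 51)
  q = 1: r = 9, s = 0 − 1·1 = -1, t = 1 − 1·(-5) = 6  (check: 351·(-1) + 60·6 = 9)
  q = 5: r = 6, s = 1 − 5·(-1) = 6, t = -5 − 5·6 = -35  (check: 351·6 + 60·(-35) = 6)
  q = 1: r = 3, s = -1 − 1·6 = -7, t = 6 − 1·(-35) = 41  (check: 351·(-7) + 60·41 = 3)
The row with r = 3 (the gcd) gives the Bezout coefficients s = -7, t = 41.
Result: 351 · (-7) + 60 · (41) = 3.

gcd(351, 60) = 3; s = -7, t = 41 (check: 351·(-7) + 60·41 = 3).


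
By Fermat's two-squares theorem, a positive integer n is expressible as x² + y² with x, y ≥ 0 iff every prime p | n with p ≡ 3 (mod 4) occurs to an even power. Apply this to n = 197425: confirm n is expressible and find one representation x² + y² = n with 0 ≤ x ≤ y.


Step 1: Factor n = 197425 = 5^2 · 53 · 149.
Step 2: Check the mod-4 condition on each prime factor: 5 ≡ 1 (mod 4), exponent 2; 53 ≡ 1 (mod 4), exponent 1; 149 ≡ 1 (mod 4), exponent 1.
All primes ≡ 3 (mod 4) appear to even exponent (or don't appear), so by the two-squares theorem n IS expressible as a sum of two squares.
Step 3: Build a representation. Group n = k² · m with k = 5 and m = 53 · 149 = 7897 (a product of primes ≡ 1 (mod 4)); a representation of m scales to one of n via (k·x)² + (k·y)² = k²(x² + y²). Each prime p ≡ 1 (mod 4) is itself a sum of two squares; find a² by testing p − a² for a perfect square:
  53: 53 − 1² = 52, 53 − 2² = 49 = 7² ⇒ 53 = 2² + 7².
  149: 149 − 1² = 148, 149 − 2² = 145, 149 − 3² = 140, 149 − 4² = 133, 149 − 5² = 124, 149 − 6² = 113, 149 − 7² = 100 = 10² ⇒ 149 = 7² + 10².
  Combine using the Brahmagupta–Fibonacci identity (a² + b²)(c² + d²) = (ac − bd)² + (ad + bc)² = (ac + bd)² + (ad − bc)²:
  53 · 149 = 7897: from (2² + 7²)(7² + 10²), take (2·7 − 7·10, 2·10 + 7·7) = (14 − 70, 20 + 49) = (-56, 69); dropping signs (only squares matter) gives (56, 69); check 56² + 69² = 3136 + 4761 = 7897 ✓.
  Scale by k = 5: (5·56, 5·69) = (280, 345).
Step 4: Order so x ≤ y and verify: 280² + 345² = 78400 + 119025 = 197425 = n. ✓

n = 197425 = 280² + 345² (one valid representation with x ≤ y).


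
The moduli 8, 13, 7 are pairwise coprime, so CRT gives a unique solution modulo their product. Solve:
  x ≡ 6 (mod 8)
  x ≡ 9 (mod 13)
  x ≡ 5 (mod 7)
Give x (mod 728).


Moduli 8, 13, 7 are pairwise coprime; by CRT there is a unique solution modulo M = 8 · 13 · 7 = 728.
Solve pairwise, accumulating the modulus:
  Start with x ≡ 6 (mod 8).
  Combine with x ≡ 9 (mod 13): since gcd(8, 13) = 1, we get a unique residue mod 104.
    Write x = 6 + 8·t and substitute into x ≡ 9 (mod 13): 8·t ≡ 9 − 6 = 3 (mod 13).
    The inverse of 8 mod 13 is 5 (since 8·5 = 40 = 3·13 + 1), so t ≡ 5·3 = 15 ≡ 2 (mod 13).
    Then x = 6 + 8·2 = 22, valid modulo lcm(8, 13) = 104: x ≡ 22 (mod 104).
  Combine with x ≡ 5 (mod 7): since gcd(104, 7) = 1, we get a unique residue mod 728.
    Write x = 22 + 104·t and substitute into x ≡ 5 (mod 7): 104·t ≡ 5 − 22 = -17 (mod 7).
    Reduce coefficients mod 7: 6·t ≡ 4 (mod 7).
    The inverse of 6 mod 7 is 6 (since 6·6 = 36 = 5·7 + 1), so t ≡ 6·4 = 24 ≡ 3 (mod 7).
    Then x = 22 + 104·3 = 334, valid modulo lcm(104, 7) = 728: x ≡ 334 (mod 728).
Verify: 334 mod 8 = 6 ✓, 334 mod 13 = 9 ✓, 334 mod 7 = 5 ✓.

x ≡ 334 (mod 728).
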